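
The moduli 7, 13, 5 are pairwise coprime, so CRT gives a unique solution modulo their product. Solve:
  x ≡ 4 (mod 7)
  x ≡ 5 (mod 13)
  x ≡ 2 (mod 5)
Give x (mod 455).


Moduli 7, 13, 5 are pairwise coprime; by CRT there is a unique solution modulo M = 7 · 13 · 5 = 455.
Solve pairwise, accumulating the modulus:
  Start with x ≡ 4 (mod 7).
  Combine with x ≡ 5 (mod 13): since gcd(7, 13) = 1, we get a unique residue mod 91.
    Write x = 4 + 7·t and substitute into x ≡ 5 (mod 13): 7·t ≡ 5 − 4 = 1 (mod 13).
    The inverse of 7 mod 13 is 2 (since 7·2 = 14 = 1·13 + 1), so t ≡ 2·1 = 2 ≡ 2 (mod 13).
    Then x = 4 + 7·2 = 18, valid modulo lcm(7, 13) = 91: x ≡ 18 (mod 91).
  Combine with x ≡ 2 (mod 5): since gcd(91, 5) = 1, we get a unique residue mod 455.
    Write x = 18 + 91·t and substitute into x ≡ 2 (mod 5): 91·t ≡ 2 − 18 = -16 (mod 5).
    Reduce coefficients mod 5: 1·t ≡ 4 (mod 5).
    So t ≡ 4 (mod 5).
    Then x = 18 + 91·4 = 382, valid modulo lcm(91, 5) = 455: x ≡ 382 (mod 455).
Verify: 382 mod 7 = 4 ✓, 382 mod 13 = 5 ✓, 382 mod 5 = 2 ✓.

x ≡ 382 (mod 455).


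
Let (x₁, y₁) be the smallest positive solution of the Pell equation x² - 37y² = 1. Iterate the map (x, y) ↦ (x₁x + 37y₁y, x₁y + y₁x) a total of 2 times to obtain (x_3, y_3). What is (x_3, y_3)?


Step 1: Find the fundamental solution (x₁, y₁) of x² - 37y² = 1.
  Expand √37 as a continued fraction. a₀ = ⌊√37⌋ = 6; iterate m_{k+1} = d_k·a_k − m_k, d_{k+1} = (37 − m_{k+1}²)/d_k, a_{k+1} = ⌊(a₀ + m_{k+1})/d_{k+1}⌋ (starting m₀ = 0, d₀ = 1), with convergents p_k = a_k·p_{k-1} + p_{k-2}, q_k = a_k·q_{k-1} + q_{k-2} (p₋₁ = 1, q₋₁ = 0):
  k = 0: a₀ = 6; p₀/q₀ = 6/1; p₀² − 37·q₀² = 36 − 37 = -1.
  k = 1: m = 6, d = 1, a = ⌊(6 + 6)/1⌋ = 12; p/q = (12·6 + 1)/(12·1 + 0) = 73/12; p² − 37·q² = 5329 − 5328 = 1.
  The first convergent with p² − 37·q² = 1 gives the fundamental solution (x₁, y₁) = (73, 12).
Step 2: Apply the recurrence (x_{n+1}, y_{n+1}) = (x₁x_n + 37y₁y_n, x₁y_n + y₁x_n) repeatedly.
  From (x_1, y_1) = (73, 12): x_2 = 73·73 + 37·12·12 = 10657; y_2 = 73·12 + 12·73 = 1752.
  From (x_2, y_2) = (10657, 1752): x_3 = 73·10657 + 37·12·1752 = 1555849; y_3 = 73·1752 + 12·10657 = 255780.
Step 3: Verify x_3² - 37·y_3² = 2420666110801 - 2420666110800 = 1 (should be 1). ✓

(x_1, y_1) = (73, 12); (x_3, y_3) = (1555849, 255780).


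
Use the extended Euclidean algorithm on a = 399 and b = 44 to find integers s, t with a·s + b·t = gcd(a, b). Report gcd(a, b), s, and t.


Euclidean algorithm on (399, 44) — divide until remainder is 0:
  399 = 9 · 44 + 3
  44 = 14 · 3 + 2
  3 = 1 · 2 + 1
  2 = 2 · 1 + 0
gcd(399, 44) = 1.
Track Bezout coefficients alongside the remainders: start with r₀ = 399 = a·1 + b·0 (s = 1, t = 0) and r₁ = 44 = a·0 + b·1 (s = 0, t = 1); each new remainder r_{k+1} = r_{k-1} − q_k·r_k inherits s_{k+1} = s_{k-1} − q_k·s_k, t_{k+1} = t_{k-1} − q_k·t_k, so r_k = a·s_k + b·t_k at every step:
  q = 9: r = 3, s = 1 − 9·0 = 1, t = 0 − 9·1 = -9  (check: 399·1 + 44·(-9) = 3)
  q = 14: r = 2, s = 0 − 14·1 = -14, t = 1 − 14·(-9) = 127  (check: 399·(-14) + 44·127 = 2)
  q = 1: r = 1, s = 1 − 1·(-14) = 15, t = -9 − 1·127 = -136  (check: 399·15 + 44·(-136) = 1)
The row with r = 1 (the gcd) gives the Bezout coefficients s = 15, t = -136.
Result: 399 · (15) + 44 · (-136) = 1.

gcd(399, 44) = 1; s = 15, t = -136 (check: 399·15 + 44·(-136) = 1).


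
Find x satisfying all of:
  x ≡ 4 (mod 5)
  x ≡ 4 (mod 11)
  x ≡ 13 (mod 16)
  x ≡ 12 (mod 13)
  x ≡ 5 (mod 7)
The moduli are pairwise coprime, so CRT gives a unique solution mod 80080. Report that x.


Product of moduli M = 5 · 11 · 16 · 13 · 7 = 80080.
Merge one congruence at a time:
  Start: x ≡ 4 (mod 5).
  Combine with x ≡ 4 (mod 11); new modulus lcm = 55.
    Write x = 4 + 5·t and substitute into x ≡ 4 (mod 11): 5·t ≡ 4 − 4 = 0 (mod 11).
    The inverse of 5 mod 11 is 9 (since 5·9 = 45 = 4·11 + 1), so t ≡ 9·0 = 0 ≡ 0 (mod 11).
    Then x = 4 + 5·0 = 4, valid modulo lcm(5, 11) = 55: x ≡ 4 (mod 55).
  Combine with x ≡ 13 (mod 16); new modulus lcm = 880.
    Write x = 4 + 55·t and substitute into x ≡ 13 (mod 16): 55·t ≡ 13 − 4 = 9 (mod 16).
    Reduce coefficients mod 16: 7·t ≡ 9 (mod 16).
    The inverse of 7 mod 16 is 7 (since 7·7 = 49 = 3·16 + 1), so t ≡ 7·9 = 63 ≡ 15 (mod 16).
    Then x = 4 + 55·15 = 829, valid modulo lcm(55, 16) = 880: x ≡ 829 (mod 880).
  Combine with x ≡ 12 (mod 13); new modulus lcm = 11440.
    Write x = 829 + 880·t and substitute into x ≡ 12 (mod 13): 880·t ≡ 12 − 829 = -817 (mod 13).
    Reduce coefficients mod 13: 9·t ≡ 2 (mod 13).
    The inverse of 9 mod 13 is 3 (since 9·3 = 27 = 2·13 + 1), so t ≡ 3·2 = 6 ≡ 6 (mod 13).
    Then x = 829 + 880·6 = 6109, valid modulo lcm(880, 13) = 11440: x ≡ 6109 (mod 11440).
  Combine with x ≡ 5 (mod 7); new modulus lcm = 80080.
    Write x = 6109 + 11440·t and substitute into x ≡ 5 (mod 7): 11440·t ≡ 5 − 6109 = -6104 (mod 7).
    Reduce coefficients mod 7: 2·t ≡ 0 (mod 7).
    The inverse of 2 mod 7 is 4 (since 2·4 = 8 = 1·7 + 1), so t ≡ 4·0 = 0 ≡ 0 (mod 7).
    Then x = 6109 + 11440·0 = 6109, valid modulo lcm(11440, 7) = 80080: x ≡ 6109 (mod 80080).
Verify against each original: 6109 mod 5 = 4, 6109 mod 11 = 4, 6109 mod 16 = 13, 6109 mod 13 = 12, 6109 mod 7 = 5.

x ≡ 6109 (mod 80080).


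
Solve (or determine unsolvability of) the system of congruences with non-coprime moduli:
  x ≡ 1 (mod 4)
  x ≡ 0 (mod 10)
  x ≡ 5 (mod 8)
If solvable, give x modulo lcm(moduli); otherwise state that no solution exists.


Moduli 4, 10, 8 are not pairwise coprime, so CRT works modulo lcm(m_i) when all pairwise compatibility conditions hold.
Pairwise compatibility: gcd(m_i, m_j) must divide a_i - a_j for every pair.
Merge one congruence at a time:
  Start: x ≡ 1 (mod 4).
  Combine with x ≡ 0 (mod 10): gcd(4, 10) = 2, and 0 - 1 = -1 is NOT divisible by 2.
    ⇒ system is inconsistent (no integer solution).

No solution (the system is inconsistent).


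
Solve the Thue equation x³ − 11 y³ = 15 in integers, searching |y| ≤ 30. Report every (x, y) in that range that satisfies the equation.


The equation is x³ - 11y³ = 15. For fixed y, x³ = 11·y³ + 15, so a solution requires the RHS to be a perfect cube.
Strategy: iterate y from -30 to 30, compute RHS = 11·y³ + 15, and check whether it is a (positive or negative) perfect cube.
Check small values of y:
  y = 0: RHS = 15 is not a perfect cube.
  y = 1: RHS = 26 is not a perfect cube.
  y = -1: RHS = 4 is not a perfect cube.
  y = 2: RHS = 103 is not a perfect cube.
  y = -2: RHS = -73 is not a perfect cube.
  y = 3: RHS = 312 is not a perfect cube.
  y = -3: RHS = -282 is not a perfect cube.
Continuing the search up to |y| = 30 finds no solutions either.
No (x, y) in the scanned range satisfies the equation.

No integer solutions with |y| ≤ 30.


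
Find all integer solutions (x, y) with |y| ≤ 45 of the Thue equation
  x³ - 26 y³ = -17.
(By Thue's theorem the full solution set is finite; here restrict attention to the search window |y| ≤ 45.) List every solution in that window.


The equation is x³ - 26y³ = -17. For fixed y, x³ = 26·y³ − 17, so a solution requires the RHS to be a perfect cube.
Strategy: iterate y from -45 to 45, compute RHS = 26·y³ − 17, and check whether it is a (positive or negative) perfect cube.
Check small values of y:
  y = 0: RHS = -17 is not a perfect cube.
  y = 1: RHS = 9 is not a perfect cube.
  y = -1: RHS = -43 is not a perfect cube.
  y = 2: RHS = 191 is not a perfect cube.
  y = -2: RHS = -225 is not a perfect cube.
  y = 3: RHS = 685 is not a perfect cube.
  y = -3: RHS = -719 is not a perfect cube.
Continuing the search up to |y| = 45 finds no solutions either.
No (x, y) in the scanned range satisfies the equation.

No integer solutions with |y| ≤ 45.


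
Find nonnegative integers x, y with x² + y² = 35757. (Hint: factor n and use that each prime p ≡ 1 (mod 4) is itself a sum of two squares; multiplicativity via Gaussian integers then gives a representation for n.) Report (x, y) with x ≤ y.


Step 1: Factor n = 35757 = 3^2 · 29 · 137.
Step 2: Check the mod-4 condition on each prime factor: 3 ≡ 3 (mod 4), exponent 2 (must be even); 29 ≡ 1 (mod 4), exponent 1; 137 ≡ 1 (mod 4), exponent 1.
All primes ≡ 3 (mod 4) appear to even exponent (or don't appear), so by the two-squares theorem n IS expressible as a sum of two squares.
Step 3: Build a representation. Group n = k² · m with k = 3 and m = 29 · 137 = 3973 (a product of primes ≡ 1 (mod 4)); a representation of m scales to one of n via (k·x)² + (k·y)² = k²(x² + y²). Each prime p ≡ 1 (mod 4) is itself a sum of two squares; find a² by testing p − a² for a perfect square:
  29: 29 − 1² = 28, 29 − 2² = 25 = 5² ⇒ 29 = 2² + 5².
  137: 137 − 1² = 136, 137 − 2² = 133, 137 − 3² = 128, 137 − 4² = 121 = 11² ⇒ 137 = 4² + 11².
  Combine using the Brahmagupta–Fibonacci identity (a² + b²)(c² + d²) = (ac − bd)² + (ad + bc)² = (ac + bd)² + (ad − bc)²:
  29 · 137 = 3973: from (2² + 5²)(4² + 11²), take (2·4 − 5·11, 2·11 + 5·4) = (8 − 55, 22 + 20) = (-47, 42); dropping signs (only squares matter) gives (47, 42); check 47² + 42² = 2209 + 1764 = 3973 ✓.
  Scale by k = 3: (3·47, 3·42) = (141, 126).
Step 4: Order so x ≤ y and verify: 126² + 141² = 15876 + 19881 = 35757 = n. ✓

n = 35757 = 126² + 141² (one valid representation with x ≤ y).


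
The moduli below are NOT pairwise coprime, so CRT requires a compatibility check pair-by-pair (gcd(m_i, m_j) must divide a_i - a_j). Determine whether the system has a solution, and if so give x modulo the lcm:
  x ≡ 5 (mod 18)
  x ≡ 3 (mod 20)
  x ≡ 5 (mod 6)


Moduli 18, 20, 6 are not pairwise coprime, so CRT works modulo lcm(m_i) when all pairwise compatibility conditions hold.
Pairwise compatibility: gcd(m_i, m_j) must divide a_i - a_j for every pair.
Merge one congruence at a time:
  Start: x ≡ 5 (mod 18).
  Combine with x ≡ 3 (mod 20): gcd(18, 20) = 2; 3 - 5 = -2, which IS divisible by 2, so compatible.
    Write x = 5 + 18·t and substitute into x ≡ 3 (mod 20): 18·t ≡ 3 − 5 = -2 (mod 20).
    Divide the congruence (and modulus) by g = 2: 9·t ≡ -1 (mod 10).
    Reduce coefficients mod 10: 9·t ≡ 9 (mod 10).
    The inverse of 9 mod 10 is 9 (since 9·9 = 81 = 8·10 + 1), so t ≡ 9·9 = 81 ≡ 1 (mod 10).
    Then x = 5 + 18·1 = 23, valid modulo lcm(18, 20) = 180: x ≡ 23 (mod 180).
  Combine with x ≡ 5 (mod 6): gcd(180, 6) = 6; 5 - 23 = -18, which IS divisible by 6, so compatible.
    Write x = 23 + 180·t and substitute into x ≡ 5 (mod 6): 180·t ≡ 5 − 23 = -18 (mod 6).
    Divide the congruence (and modulus) by g = 6: 30·t ≡ -3 (mod 1).
    Modulo 1 every t works; take t = 0.
    Then x = 23 + 180·0 = 23, valid modulo lcm(180, 6) = 180: x ≡ 23 (mod 180).
Verify: 23 mod 18 = 5, 23 mod 20 = 3, 23 mod 6 = 5.

x ≡ 23 (mod 180).


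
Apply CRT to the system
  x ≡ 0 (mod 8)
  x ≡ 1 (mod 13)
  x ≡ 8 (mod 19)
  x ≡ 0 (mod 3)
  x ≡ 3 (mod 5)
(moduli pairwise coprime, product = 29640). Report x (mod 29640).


Product of moduli M = 8 · 13 · 19 · 3 · 5 = 29640.
Merge one congruence at a time:
  Start: x ≡ 0 (mod 8).
  Combine with x ≡ 1 (mod 13); new modulus lcm = 104.
    Write x = 0 + 8·t and substitute into x ≡ 1 (mod 13): 8·t ≡ 1 − 0 = 1 (mod 13).
    The inverse of 8 mod 13 is 5 (since 8·5 = 40 = 3·13 + 1), so t ≡ 5·1 = 5 ≡ 5 (mod 13).
    Then x = 0 + 8·5 = 40, valid modulo lcm(8, 13) = 104: x ≡ 40 (mod 104).
  Combine with x ≡ 8 (mod 19); new modulus lcm = 1976.
    Write x = 40 + 104·t and substitute into x ≡ 8 (mod 19): 104·t ≡ 8 − 40 = -32 (mod 19).
    Reduce coefficients mod 19: 9·t ≡ 6 (mod 19).
    The inverse of 9 mod 19 is 17 (since 9·17 = 153 = 8·19 + 1), so t ≡ 17·6 = 102 ≡ 7 (mod 19).
    Then x = 40 + 104·7 = 768, valid modulo lcm(104, 19) = 1976: x ≡ 768 (mod 1976).
  Combine with x ≡ 0 (mod 3); new modulus lcm = 5928.
    Write x = 768 + 1976·t and substitute into x ≡ 0 (mod 3): 1976·t ≡ 0 − 768 = -768 (mod 3).
    Reduce coefficients mod 3: 2·t ≡ 0 (mod 3).
    The inverse of 2 mod 3 is 2 (since 2·2 = 4 = 1·3 + 1), so t ≡ 2·0 = 0 ≡ 0 (mod 3).
    Then x = 768 + 1976·0 = 768, valid modulo lcm(1976, 3) = 5928: x ≡ 768 (mod 5928).
  Combine with x ≡ 3 (mod 5); new modulus lcm = 29640.
    Write x = 768 + 5928·t and substitute into x ≡ 3 (mod 5): 5928·t ≡ 3 − 768 = -765 (mod 5).
    Reduce coefficients mod 5: 3·t ≡ 0 (mod 5).
    The inverse of 3 mod 5 is 2 (since 3·2 = 6 = 1·5 + 1), so t ≡ 2·0 = 0 ≡ 0 (mod 5).
    Then x = 768 + 5928·0 = 768, valid modulo lcm(5928, 5) = 29640: x ≡ 768 (mod 29640).
Verify against each original: 768 mod 8 = 0, 768 mod 13 = 1, 768 mod 19 = 8, 768 mod 3 = 0, 768 mod 5 = 3.

x ≡ 768 (mod 29640).


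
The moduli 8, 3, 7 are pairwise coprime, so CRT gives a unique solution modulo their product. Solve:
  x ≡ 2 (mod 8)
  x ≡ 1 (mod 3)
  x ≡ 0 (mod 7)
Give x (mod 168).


Moduli 8, 3, 7 are pairwise coprime; by CRT there is a unique solution modulo M = 8 · 3 · 7 = 168.
Solve pairwise, accumulating the modulus:
  Start with x ≡ 2 (mod 8).
  Combine with x ≡ 1 (mod 3): since gcd(8, 3) = 1, we get a unique residue mod 24.
    Write x = 2 + 8·t and substitute into x ≡ 1 (mod 3): 8·t ≡ 1 − 2 = -1 (mod 3).
    Reduce coefficients mod 3: 2·t ≡ 2 (mod 3).
    The inverse of 2 mod 3 is 2 (since 2·2 = 4 = 1·3 + 1), so t ≡ 2·2 = 4 ≡ 1 (mod 3).
    Then x = 2 + 8·1 = 10, valid modulo lcm(8, 3) = 24: x ≡ 10 (mod 24).
  Combine with x ≡ 0 (mod 7): since gcd(24, 7) = 1, we get a unique residue mod 168.
    Write x = 10 + 24·t and substitute into x ≡ 0 (mod 7): 24·t ≡ 0 − 10 = -10 (mod 7).
    Reduce coefficients mod 7: 3·t ≡ 4 (mod 7).
    The inverse of 3 mod 7 is 5 (since 3·5 = 15 = 2·7 + 1), so t ≡ 5·4 = 20 ≡ 6 (mod 7).
    Then x = 10 + 24·6 = 154, valid modulo lcm(24, 7) = 168: x ≡ 154 (mod 168).
Verify: 154 mod 8 = 2 ✓, 154 mod 3 = 1 ✓, 154 mod 7 = 0 ✓.

x ≡ 154 (mod 168).


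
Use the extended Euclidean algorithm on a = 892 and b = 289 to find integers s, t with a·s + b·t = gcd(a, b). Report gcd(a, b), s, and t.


Euclidean algorithm on (892, 289) — divide until remainder is 0:
  892 = 3 · 289 + 25
  289 = 11 · 25 + 14
  25 = 1 · 14 + 11
  14 = 1 · 11 + 3
  11 = 3 · 3 + 2
  3 = 1 · 2 + 1
  2 = 2 · 1 + 0
gcd(892, 289) = 1.
Track Bezout coefficients alongside the remainders: start with r₀ = 892 = a·1 + b·0 (s = 1, t = 0) and r₁ = 289 = a·0 + b·1 (s = 0, t = 1); each new remainder r_{k+1} = r_{k-1} − q_k·r_k inherits s_{k+1} = s_{k-1} − q_k·s_k, t_{k+1} = t_{k-1} − q_k·t_k, so r_k = a·s_k + b·t_k at every step:
  q = 3: r = 25, s = 1 − 3·0 = 1, t = 0 − 3·1 = -3  (check: 892·1 + 289·(-3) = 25)
  q = 11: r = 14, s = 0 − 11·1 = -11, t = 1 − 11·(-3) = 34  (check: 892·(-11) + 289·34 = 14)
  q = 1: r = 11, s = 1 − 1·(-11) = 12, t = -3 − 1·34 = -37  (check: 892·12 + 289·(-37) = 11)
  q = 1: r = 3, s = -11 − 1·12 = -23, t = 34 − 1·(-37) = 71  (check: 892·(-23) + 289·71 = 3)
  q = 3: r = 2, s = 12 − 3·(-23) = 81, t = -37 − 3·71 = -250  (check: 892·81 + 289·(-250) = 2)
  q = 1: r = 1, s = -23 − 1·81 = -104, t = 71 − 1·(-250) = 321  (check: 892·(-104) + 289·321 = 1)
The row with r = 1 (the gcd) gives the Bezout coefficients s = -104, t = 321.
Result: 892 · (-104) + 289 · (321) = 1.

gcd(892, 289) = 1; s = -104, t = 321 (check: 892·(-104) + 289·321 = 1).


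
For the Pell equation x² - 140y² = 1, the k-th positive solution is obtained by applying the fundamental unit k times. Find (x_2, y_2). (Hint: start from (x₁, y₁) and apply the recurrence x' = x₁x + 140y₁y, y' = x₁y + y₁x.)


Step 1: Find the fundamental solution (x₁, y₁) of x² - 140y² = 1.
  Expand √140 as a continued fraction. a₀ = ⌊√140⌋ = 11; iterate m_{k+1} = d_k·a_k − m_k, d_{k+1} = (140 − m_{k+1}²)/d_k, a_{k+1} = ⌊(a₀ + m_{k+1})/d_{k+1}⌋ (starting m₀ = 0, d₀ = 1), with convergents p_k = a_k·p_{k-1} + p_{k-2}, q_k = a_k·q_{k-1} + q_{k-2} (p₋₁ = 1, q₋₁ = 0):
  k = 0: a₀ = 11; p₀/q₀ = 11/1; p₀² − 140·q₀² = 121 − 140 = -19.
  k = 1: m = 11, d = 19, a = ⌊(11 + 11)/19⌋ = 1; p/q = (1·11 + 1)/(1·1 + 0) = 12/1; p² − 140·q² = 144 − 140 = 4.
  k = 2: m = 8, d = 4, a = ⌊(11 + 8)/4⌋ = 4; p/q = (4·12 + 11)/(4·1 + 1) = 59/5; p² − 140·q² = 3481 − 3500 = -19.
  k = 3: m = 8, d = 19, a = ⌊(11 + 8)/19⌋ = 1; p/q = (1·59 + 12)/(1·5 + 1) = 71/6; p² − 140·q² = 5041 − 5040 = 1.
  The first convergent with p² − 140·q² = 1 gives the fundamental solution (x₁, y₁) = (71, 6).
Step 2: Apply the recurrence (x_{n+1}, y_{n+1}) = (x₁x_n + 140y₁y_n, x₁y_n + y₁x_n) repeatedly.
  From (x_1, y_1) = (71, 6): x_2 = 71·71 + 140·6·6 = 10081; y_2 = 71·6 + 6·71 = 852.
Step 3: Verify x_2² - 140·y_2² = 101626561 - 101626560 = 1 (should be 1). ✓

(x_1, y_1) = (71, 6); (x_2, y_2) = (10081, 852).


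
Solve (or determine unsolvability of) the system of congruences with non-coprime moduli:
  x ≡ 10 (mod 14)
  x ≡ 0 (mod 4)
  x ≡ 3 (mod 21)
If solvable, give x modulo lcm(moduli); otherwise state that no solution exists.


Moduli 14, 4, 21 are not pairwise coprime, so CRT works modulo lcm(m_i) when all pairwise compatibility conditions hold.
Pairwise compatibility: gcd(m_i, m_j) must divide a_i - a_j for every pair.
Merge one congruence at a time:
  Start: x ≡ 10 (mod 14).
  Combine with x ≡ 0 (mod 4): gcd(14, 4) = 2; 0 - 10 = -10, which IS divisible by 2, so compatible.
    Write x = 10 + 14·t and substitute into x ≡ 0 (mod 4): 14·t ≡ 0 − 10 = -10 (mod 4).
    Divide the congruence (and modulus) by g = 2: 7·t ≡ -5 (mod 2).
    Reduce coefficients mod 2: 1·t ≡ 1 (mod 2).
    So t ≡ 1 (mod 2).
    Then x = 10 + 14·1 = 24, valid modulo lcm(14, 4) = 28: x ≡ 24 (mod 28).
  Combine with x ≡ 3 (mod 21): gcd(28, 21) = 7; 3 - 24 = -21, which IS divisible by 7, so compatible.
    Write x = 24 + 28·t and substitute into x ≡ 3 (mod 21): 28·t ≡ 3 − 24 = -21 (mod 21).
    Divide the congruence (and modulus) by g = 7: 4·t ≡ -3 (mod 3).
    Reduce coefficients mod 3: 1·t ≡ 0 (mod 3).
    So t ≡ 0 (mod 3).
    Then x = 24 + 28·0 = 24, valid modulo lcm(28, 21) = 84: x ≡ 24 (mod 84).
Verify: 24 mod 14 = 10, 24 mod 4 = 0, 24 mod 21 = 3.

x ≡ 24 (mod 84).


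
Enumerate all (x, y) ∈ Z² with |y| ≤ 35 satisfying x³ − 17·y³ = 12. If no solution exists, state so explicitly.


The equation is x³ - 17y³ = 12. For fixed y, x³ = 17·y³ + 12, so a solution requires the RHS to be a perfect cube.
Strategy: iterate y from -35 to 35, compute RHS = 17·y³ + 12, and check whether it is a (positive or negative) perfect cube.
Check small values of y:
  y = 0: RHS = 12 is not a perfect cube.
  y = 1: RHS = 29 is not a perfect cube.
  y = -1: RHS = -5 is not a perfect cube.
  y = 2: RHS = 148 is not a perfect cube.
  y = -2: RHS = -124 is not a perfect cube.
  y = 3: RHS = 471 is not a perfect cube.
  y = -3: RHS = -447 is not a perfect cube.
Continuing the search up to |y| = 35 finds no solutions either.
No (x, y) in the scanned range satisfies the equation.

No integer solutions with |y| ≤ 35.


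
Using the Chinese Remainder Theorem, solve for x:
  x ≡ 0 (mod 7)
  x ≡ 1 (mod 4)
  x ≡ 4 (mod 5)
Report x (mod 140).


Moduli 7, 4, 5 are pairwise coprime; by CRT there is a unique solution modulo M = 7 · 4 · 5 = 140.
Solve pairwise, accumulating the modulus:
  Start with x ≡ 0 (mod 7).
  Combine with x ≡ 1 (mod 4): since gcd(7, 4) = 1, we get a unique residue mod 28.
    Write x = 0 + 7·t and substitute into x ≡ 1 (mod 4): 7·t ≡ 1 − 0 = 1 (mod 4).
    Reduce coefficients mod 4: 3·t ≡ 1 (mod 4).
    The inverse of 3 mod 4 is 3 (since 3·3 = 9 = 2·4 + 1), so t ≡ 3·1 = 3 ≡ 3 (mod 4).
    Then x = 0 + 7·3 = 21, valid modulo lcm(7, 4) = 28: x ≡ 21 (mod 28).
  Combine with x ≡ 4 (mod 5): since gcd(28, 5) = 1, we get a unique residue mod 140.
    Write x = 21 + 28·t and substitute into x ≡ 4 (mod 5): 28·t ≡ 4 − 21 = -17 (mod 5).
    Reduce coefficients mod 5: 3·t ≡ 3 (mod 5).
    The inverse of 3 mod 5 is 2 (since 3·2 = 6 = 1·5 + 1), so t ≡ 2·3 = 6 ≡ 1 (mod 5).
    Then x = 21 + 28·1 = 49, valid modulo lcm(28, 5) = 140: x ≡ 49 (mod 140).
Verify: 49 mod 7 = 0 ✓, 49 mod 4 = 1 ✓, 49 mod 5 = 4 ✓.

x ≡ 49 (mod 140).


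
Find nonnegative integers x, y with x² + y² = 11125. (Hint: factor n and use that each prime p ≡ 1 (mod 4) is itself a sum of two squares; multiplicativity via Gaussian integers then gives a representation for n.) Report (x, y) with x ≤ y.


Step 1: Factor n = 11125 = 5^3 · 89.
Step 2: Check the mod-4 condition on each prime factor: 5 ≡ 1 (mod 4), exponent 3; 89 ≡ 1 (mod 4), exponent 1.
All primes ≡ 3 (mod 4) appear to even exponent (or don't appear), so by the two-squares theorem n IS expressible as a sum of two squares.
Step 3: Build a representation. Group n = k² · m with k = 5 and m = 5 · 89 = 445 (a product of primes ≡ 1 (mod 4)); a representation of m scales to one of n via (k·x)² + (k·y)² = k²(x² + y²). Each prime p ≡ 1 (mod 4) is itself a sum of two squares; find a² by testing p − a² for a perfect square:
  5: 5 − 1² = 4 = 2² ⇒ 5 = 1² + 2².
  89: 89 − 1² = 88, 89 − 2² = 85, 89 − 3² = 80, 89 − 4² = 73, 89 − 5² = 64 = 8² ⇒ 89 = 5² + 8².
  Combine using the Brahmagupta–Fibonacci identity (a² + b²)(c² + d²) = (ac − bd)² + (ad + bc)² = (ac + bd)² + (ad − bc)²:
  5 · 89 = 445: from (1² + 2²)(5² + 8²), take (1·5 − 2·8, 1·8 + 2·5) = (5 − 16, 8 + 10) = (-11, 18); dropping signs (only squares matter) gives (11, 18); check 11² + 18² = 121 + 324 = 445 ✓.
  Scale by k = 5: (5·11, 5·18) = (55, 90).
Step 4: Order so x ≤ y and verify: 55² + 90² = 3025 + 8100 = 11125 = n. ✓

n = 11125 = 55² + 90² (one valid representation with x ≤ y).


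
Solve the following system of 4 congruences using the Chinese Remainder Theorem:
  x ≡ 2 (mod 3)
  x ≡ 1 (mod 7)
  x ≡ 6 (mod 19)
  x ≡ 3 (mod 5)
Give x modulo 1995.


Product of moduli M = 3 · 7 · 19 · 5 = 1995.
Merge one congruence at a time:
  Start: x ≡ 2 (mod 3).
  Combine with x ≡ 1 (mod 7); new modulus lcm = 21.
    Write x = 2 + 3·t and substitute into x ≡ 1 (mod 7): 3·t ≡ 1 − 2 = -1 (mod 7).
    Reduce coefficients mod 7: 3·t ≡ 6 (mod 7).
    The inverse of 3 mod 7 is 5 (since 3·5 = 15 = 2·7 + 1), so t ≡ 5·6 = 30 ≡ 2 (mod 7).
    Then x = 2 + 3·2 = 8, valid modulo lcm(3, 7) = 21: x ≡ 8 (mod 21).
  Combine with x ≡ 6 (mod 19); new modulus lcm = 399.
    Write x = 8 + 21·t and substitute into x ≡ 6 (mod 19): 21·t ≡ 6 − 8 = -2 (mod 19).
    Reduce coefficients mod 19: 2·t ≡ 17 (mod 19).
    The inverse of 2 mod 19 is 10 (since 2·10 = 20 = 1·19 + 1), so t ≡ 10·17 = 170 ≡ 18 (mod 19).
    Then x = 8 + 21·18 = 386, valid modulo lcm(21, 19) = 399: x ≡ 386 (mod 399).
  Combine with x ≡ 3 (mod 5); new modulus lcm = 1995.
    Write x = 386 + 399·t and substitute into x ≡ 3 (mod 5): 399·t ≡ 3 − 386 = -383 (mod 5).
    Reduce coefficients mod 5: 4·t ≡ 2 (mod 5).
    The inverse of 4 mod 5 is 4 (since 4·4 = 16 = 3·5 + 1), so t ≡ 4·2 = 8 ≡ 3 (mod 5).
    Then x = 386 + 399·3 = 1583, valid modulo lcm(399, 5) = 1995: x ≡ 1583 (mod 1995).
Verify against each original: 1583 mod 3 = 2, 1583 mod 7 = 1, 1583 mod 19 = 6, 1583 mod 5 = 3.

x ≡ 1583 (mod 1995).


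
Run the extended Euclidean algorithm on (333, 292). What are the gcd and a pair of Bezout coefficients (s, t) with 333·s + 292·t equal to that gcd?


Euclidean algorithm on (333, 292) — divide until remainder is 0:
  333 = 1 · 292 + 41
  292 = 7 · 41 + 5
  41 = 8 · 5 + 1
  5 = 5 · 1 + 0
gcd(333, 292) = 1.
Track Bezout coefficients alongside the remainders: start with r₀ = 333 = a·1 + b·0 (s = 1, t = 0) and r₁ = 292 = a·0 + b·1 (s = 0, t = 1); each new remainder r_{k+1} = r_{k-1} − q_k·r_k inherits s_{k+1} = s_{k-1} − q_k·s_k, t_{k+1} = t_{k-1} − q_k·t_k, so r_k = a·s_k + b·t_k at every step:
  q = 1: r = 41, s = 1 − 1·0 = 1, t = 0 − 1·1 = -1  (check: 333·1 + 292·(-1) = 41)
  q = 7: r = 5, s = 0 − 7·1 = -7, t = 1 − 7·(-1) = 8  (check: 333·(-7) + 292·8 = 5)
  q = 8: r = 1, s = 1 − 8·(-7) = 57, t = -1 − 8·8 = -65  (check: 333·57 + 292·(-65) = 1)
The row with r = 1 (the gcd) gives the Bezout coefficients s = 57, t = -65.
Result: 333 · (57) + 292 · (-65) = 1.

gcd(333, 292) = 1; s = 57, t = -65 (check: 333·57 + 292·(-65) = 1).


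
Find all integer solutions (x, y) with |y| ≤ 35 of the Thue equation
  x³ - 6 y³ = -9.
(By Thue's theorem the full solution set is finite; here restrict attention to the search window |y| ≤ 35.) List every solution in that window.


The equation is x³ - 6y³ = -9. For fixed y, x³ = 6·y³ − 9, so a solution requires the RHS to be a perfect cube.
Strategy: iterate y from -35 to 35, compute RHS = 6·y³ − 9, and check whether it is a (positive or negative) perfect cube.
Check small values of y:
  y = 0: RHS = -9 is not a perfect cube.
  y = 1: RHS = -3 is not a perfect cube.
  y = -1: RHS = -15 is not a perfect cube.
  y = 2: RHS = 39 is not a perfect cube.
  y = -2: RHS = -57 is not a perfect cube.
  y = 3: RHS = 153 is not a perfect cube.
  y = -3: RHS = -171 is not a perfect cube.
Continuing the search up to |y| = 35 finds no solutions either.
No (x, y) in the scanned range satisfies the equation.

No integer solutions with |y| ≤ 35.


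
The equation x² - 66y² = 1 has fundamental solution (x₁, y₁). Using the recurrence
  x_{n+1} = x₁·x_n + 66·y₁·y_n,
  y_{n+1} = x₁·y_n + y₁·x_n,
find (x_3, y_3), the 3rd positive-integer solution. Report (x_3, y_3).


Step 1: Find the fundamental solution (x₁, y₁) of x² - 66y² = 1.
  Expand √66 as a continued fraction. a₀ = ⌊√66⌋ = 8; iterate m_{k+1} = d_k·a_k − m_k, d_{k+1} = (66 − m_{k+1}²)/d_k, a_{k+1} = ⌊(a₀ + m_{k+1})/d_{k+1}⌋ (starting m₀ = 0, d₀ = 1), with convergents p_k = a_k·p_{k-1} + p_{k-2}, q_k = a_k·q_{k-1} + q_{k-2} (p₋₁ = 1, q₋₁ = 0):
  k = 0: a₀ = 8; p₀/q₀ = 8/1; p₀² − 66·q₀² = 64 − 66 = -2.
  k = 1: m = 8, d = 2, a = ⌊(8 + 8)/2⌋ = 8; p/q = (8·8 + 1)/(8·1 + 0) = 65/8; p² − 66·q² = 4225 − 4224 = 1.
  The first convergent with p² − 66·q² = 1 gives the fundamental solution (x₁, y₁) = (65, 8).
Step 2: Apply the recurrence (x_{n+1}, y_{n+1}) = (x₁x_n + 66y₁y_n, x₁y_n + y₁x_n) repeatedly.
  From (x_1, y_1) = (65, 8): x_2 = 65·65 + 66·8·8 = 8449; y_2 = 65·8 + 8·65 = 1040.
  From (x_2, y_2) = (8449, 1040): x_3 = 65·8449 + 66·8·1040 = 1098305; y_3 = 65·1040 + 8·8449 = 135192.
Step 3: Verify x_3² - 66·y_3² = 1206273873025 - 1206273873024 = 1 (should be 1). ✓

(x_1, y_1) = (65, 8); (x_3, y_3) = (1098305, 135192).


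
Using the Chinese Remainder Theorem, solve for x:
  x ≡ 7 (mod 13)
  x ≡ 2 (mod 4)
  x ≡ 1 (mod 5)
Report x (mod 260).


Moduli 13, 4, 5 are pairwise coprime; by CRT there is a unique solution modulo M = 13 · 4 · 5 = 260.
Solve pairwise, accumulating the modulus:
  Start with x ≡ 7 (mod 13).
  Combine with x ≡ 2 (mod 4): since gcd(13, 4) = 1, we get a unique residue mod 52.
    Write x = 7 + 13·t and substitute into x ≡ 2 (mod 4): 13·t ≡ 2 − 7 = -5 (mod 4).
    Reduce coefficients mod 4: 1·t ≡ 3 (mod 4).
    So t ≡ 3 (mod 4).
    Then x = 7 + 13·3 = 46, valid modulo lcm(13, 4) = 52: x ≡ 46 (mod 52).
  Combine with x ≡ 1 (mod 5): since gcd(52, 5) = 1, we get a unique residue mod 260.
    Write x = 46 + 52·t and substitute into x ≡ 1 (mod 5): 52·t ≡ 1 − 46 = -45 (mod 5).
    Reduce coefficients mod 5: 2·t ≡ 0 (mod 5).
    The inverse of 2 mod 5 is 3 (since 2·3 = 6 = 1·5 + 1), so t ≡ 3·0 = 0 ≡ 0 (mod 5).
    Then x = 46 + 52·0 = 46, valid modulo lcm(52, 5) = 260: x ≡ 46 (mod 260).
Verify: 46 mod 13 = 7 ✓, 46 mod 4 = 2 ✓, 46 mod 5 = 1 ✓.

x ≡ 46 (mod 260).


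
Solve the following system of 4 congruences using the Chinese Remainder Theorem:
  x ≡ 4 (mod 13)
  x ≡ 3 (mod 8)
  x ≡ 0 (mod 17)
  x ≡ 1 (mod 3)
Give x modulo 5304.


Product of moduli M = 13 · 8 · 17 · 3 = 5304.
Merge one congruence at a time:
  Start: x ≡ 4 (mod 13).
  Combine with x ≡ 3 (mod 8); new modulus lcm = 104.
    Write x = 4 + 13·t and substitute into x ≡ 3 (mod 8): 13·t ≡ 3 − 4 = -1 (mod 8).
    Reduce coefficients mod 8: 5·t ≡ 7 (mod 8).
    The inverse of 5 mod 8 is 5 (since 5·5 = 25 = 3·8 + 1), so t ≡ 5·7 = 35 ≡ 3 (mod 8).
    Then x = 4 + 13·3 = 43, valid modulo lcm(13, 8) = 104: x ≡ 43 (mod 104).
  Combine with x ≡ 0 (mod 17); new modulus lcm = 1768.
    Write x = 43 + 104·t and substitute into x ≡ 0 (mod 17): 104·t ≡ 0 − 43 = -43 (mod 17).
    Reduce coefficients mod 17: 2·t ≡ 8 (mod 17).
    The inverse of 2 mod 17 is 9 (since 2·9 = 18 = 1·17 + 1), so t ≡ 9·8 = 72 ≡ 4 (mod 17).
    Then x = 43 + 104·4 = 459, valid modulo lcm(104, 17) = 1768: x ≡ 459 (mod 1768).
  Combine with x ≡ 1 (mod 3); new modulus lcm = 5304.
    Write x = 459 + 1768·t and substitute into x ≡ 1 (mod 3): 1768·t ≡ 1 − 459 = -458 (mod 3).
    Reduce coefficients mod 3: 1·t ≡ 1 (mod 3).
    So t ≡ 1 (mod 3).
    Then x = 459 + 1768·1 = 2227, valid modulo lcm(1768, 3) = 5304: x ≡ 2227 (mod 5304).
Verify against each original: 2227 mod 13 = 4, 2227 mod 8 = 3, 2227 mod 17 = 0, 2227 mod 3 = 1.

x ≡ 2227 (mod 5304).


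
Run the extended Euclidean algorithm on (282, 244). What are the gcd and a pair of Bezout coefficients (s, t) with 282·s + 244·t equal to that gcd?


Euclidean algorithm on (282, 244) — divide until remainder is 0:
  282 = 1 · 244 + 38
  244 = 6 · 38 + 16
  38 = 2 · 16 + 6
  16 = 2 · 6 + 4
  6 = 1 · 4 + 2
  4 = 2 · 2 + 0
gcd(282, 244) = 2.
Track Bezout coefficients alongside the remainders: start with r₀ = 282 = a·1 + b·0 (s = 1, t = 0) and r₁ = 244 = a·0 + b·1 (s = 0, t = 1); each new remainder r_{k+1} = r_{k-1} − q_k·r_k inherits s_{k+1} = s_{k-1} − q_k·s_k, t_{k+1} = t_{k-1} − q_k·t_k, so r_k = a·s_k + b·t_k at every step:
  q = 1: r = 38, s = 1 − 1·0 = 1, t = 0 − 1·1 = -1  (check: 282·1 + 244·(-1) = 38)
  q = 6: r = 16, s = 0 − 6·1 = -6, t = 1 − 6·(-1) = 7  (check: 282·(-6) + 244·7 = 16)
  q = 2: r = 6, s = 1 − 2·(-6) = 13, t = -1 − 2·7 = -15  (check: 282·13 + 244·(-15) = 6)
  q = 2: r = 4, s = -6 − 2·13 = -32, t = 7 − 2·(-15) = 37  (check: 282·(-32) + 244·37 = 4)
  q = 1: r = 2, s = 13 − 1·(-32) = 45, t = -15 − 1·37 = -52  (check: 282·45 + 244·(-52) = 2)
The row with r = 2 (the gcd) gives the Bezout coefficients s = 45, t = -52.
Result: 282 · (45) + 244 · (-52) = 2.

gcd(282, 244) = 2; s = 45, t = -52 (check: 282·45 + 244·(-52) = 2).


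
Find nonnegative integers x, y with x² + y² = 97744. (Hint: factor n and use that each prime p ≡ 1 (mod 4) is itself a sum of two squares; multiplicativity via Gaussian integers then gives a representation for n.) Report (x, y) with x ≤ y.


Step 1: Factor n = 97744 = 2^4 · 41 · 149.
Step 2: Check the mod-4 condition on each prime factor: 2 = 2 (special); 41 ≡ 1 (mod 4), exponent 1; 149 ≡ 1 (mod 4), exponent 1.
All primes ≡ 3 (mod 4) appear to even exponent (or don't appear), so by the two-squares theorem n IS expressible as a sum of two squares.
Step 3: Build a representation. Group n = k² · m with k = 4 and m = 41 · 149 = 6109 (a product of primes ≡ 1 (mod 4)); a representation of m scales to one of n via (k·x)² + (k·y)² = k²(x² + y²). Each prime p ≡ 1 (mod 4) is itself a sum of two squares; find a² by testing p − a² for a perfect square:
  41: 41 − 1² = 40, 41 − 2² = 37, 41 − 3² = 32, 41 − 4² = 25 = 5² ⇒ 41 = 4² + 5².
  149: 149 − 1² = 148, 149 − 2² = 145, 149 − 3² = 140, 149 − 4² = 133, 149 − 5² = 124, 149 − 6² = 113, 149 − 7² = 100 = 10² ⇒ 149 = 7² + 10².
  Combine using the Brahmagupta–Fibonacci identity (a² + b²)(c² + d²) = (ac − bd)² + (ad + bc)² = (ac + bd)² + (ad − bc)²:
  41 · 149 = 6109: from (4² + 5²)(7² + 10²), take (4·7 − 5·10, 4·10 + 5·7) = (28 − 50, 40 + 35) = (-22, 75); dropping signs (only squares matter) gives (22, 75); check 22² + 75² = 484 + 5625 = 6109 ✓.
  Scale by k = 4: (4·22, 4·75) = (88, 300).
Step 4: Order so x ≤ y and verify: 88² + 300² = 7744 + 90000 = 97744 = n. ✓

n = 97744 = 88² + 300² (one valid representation with x ≤ y).


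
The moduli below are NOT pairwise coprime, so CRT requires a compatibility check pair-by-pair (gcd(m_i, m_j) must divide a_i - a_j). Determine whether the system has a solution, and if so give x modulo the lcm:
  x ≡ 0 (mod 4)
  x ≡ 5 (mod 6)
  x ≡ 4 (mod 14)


Moduli 4, 6, 14 are not pairwise coprime, so CRT works modulo lcm(m_i) when all pairwise compatibility conditions hold.
Pairwise compatibility: gcd(m_i, m_j) must divide a_i - a_j for every pair.
Merge one congruence at a time:
  Start: x ≡ 0 (mod 4).
  Combine with x ≡ 5 (mod 6): gcd(4, 6) = 2, and 5 - 0 = 5 is NOT divisible by 2.
    ⇒ system is inconsistent (no integer solution).

No solution (the system is inconsistent).


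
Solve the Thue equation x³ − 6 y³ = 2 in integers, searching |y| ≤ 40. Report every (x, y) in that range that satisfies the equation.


The equation is x³ - 6y³ = 2. For fixed y, x³ = 6·y³ + 2, so a solution requires the RHS to be a perfect cube.
Strategy: iterate y from -40 to 40, compute RHS = 6·y³ + 2, and check whether it is a (positive or negative) perfect cube.
Check small values of y:
  y = 0: RHS = 2 is not a perfect cube.
  y = 1: RHS = 8 = (2)³ ⇒ x = 2 works.
  y = -1: RHS = -4 is not a perfect cube.
  y = 2: RHS = 50 is not a perfect cube.
  y = -2: RHS = -46 is not a perfect cube.
  y = 3: RHS = 164 is not a perfect cube.
  y = -3: RHS = -160 is not a perfect cube.
Continuing the search up to |y| = 40 finds no further solutions beyond those listed.
Collected solutions: (2, 1).

Solutions (with |y| ≤ 40): (2, 1).


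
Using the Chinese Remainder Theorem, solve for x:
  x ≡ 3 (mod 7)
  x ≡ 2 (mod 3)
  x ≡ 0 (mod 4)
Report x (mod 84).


Moduli 7, 3, 4 are pairwise coprime; by CRT there is a unique solution modulo M = 7 · 3 · 4 = 84.
Solve pairwise, accumulating the modulus:
  Start with x ≡ 3 (mod 7).
  Combine with x ≡ 2 (mod 3): since gcd(7, 3) = 1, we get a unique residue mod 21.
    Write x = 3 + 7·t and substitute into x ≡ 2 (mod 3): 7·t ≡ 2 − 3 = -1 (mod 3).
    Reduce coefficients mod 3: 1·t ≡ 2 (mod 3).
    So t ≡ 2 (mod 3).
    Then x = 3 + 7·2 = 17, valid modulo lcm(7, 3) = 21: x ≡ 17 (mod 21).
  Combine with x ≡ 0 (mod 4): since gcd(21, 4) = 1, we get a unique residue mod 84.
    Write x = 17 + 21·t and substitute into x ≡ 0 (mod 4): 21·t ≡ 0 − 17 = -17 (mod 4).
    Reduce coefficients mod 4: 1·t ≡ 3 (mod 4).
    So t ≡ 3 (mod 4).
    Then x = 17 + 21·3 = 80, valid modulo lcm(21, 4) = 84: x ≡ 80 (mod 84).
Verify: 80 mod 7 = 3 ✓, 80 mod 3 = 2 ✓, 80 mod 4 = 0 ✓.

x ≡ 80 (mod 84).


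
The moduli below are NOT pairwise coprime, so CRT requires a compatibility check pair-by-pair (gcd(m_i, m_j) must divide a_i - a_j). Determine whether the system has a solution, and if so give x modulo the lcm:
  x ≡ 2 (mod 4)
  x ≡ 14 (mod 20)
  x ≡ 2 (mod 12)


Moduli 4, 20, 12 are not pairwise coprime, so CRT works modulo lcm(m_i) when all pairwise compatibility conditions hold.
Pairwise compatibility: gcd(m_i, m_j) must divide a_i - a_j for every pair.
Merge one congruence at a time:
  Start: x ≡ 2 (mod 4).
  Combine with x ≡ 14 (mod 20): gcd(4, 20) = 4; 14 - 2 = 12, which IS divisible by 4, so compatible.
    Write x = 2 + 4·t and substitute into x ≡ 14 (mod 20): 4·t ≡ 14 − 2 = 12 (mod 20).
    Divide the congruence (and modulus) by g = 4: 1·t ≡ 3 (mod 5).
    So t ≡ 3 (mod 5).
    Then x = 2 + 4·3 = 14, valid modulo lcm(4, 20) = 20: x ≡ 14 (mod 20).
  Combine with x ≡ 2 (mod 12): gcd(20, 12) = 4; 2 - 14 = -12, which IS divisible by 4, so compatible.
    Write x = 14 + 20·t and substitute into x ≡ 2 (mod 12): 20·t ≡ 2 − 14 = -12 (mod 12).
    Divide the congruence (and modulus) by g = 4: 5·t ≡ -3 (mod 3).
    Reduce coefficients mod 3: 2·t ≡ 0 (mod 3).
    The inverse of 2 mod 3 is 2 (since 2·2 = 4 = 1·3 + 1), so t ≡ 2·0 = 0 ≡ 0 (mod 3).
    Then x = 14 + 20·0 = 14, valid modulo lcm(20, 12) = 60: x ≡ 14 (mod 60).
Verify: 14 mod 4 = 2, 14 mod 20 = 14, 14 mod 12 = 2.

x ≡ 14 (mod 60).


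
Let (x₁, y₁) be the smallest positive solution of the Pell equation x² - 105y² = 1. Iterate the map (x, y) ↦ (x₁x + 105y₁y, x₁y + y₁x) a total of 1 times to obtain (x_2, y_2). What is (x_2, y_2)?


Step 1: Find the fundamental solution (x₁, y₁) of x² - 105y² = 1.
  Expand √105 as a continued fraction. a₀ = ⌊√105⌋ = 10; iterate m_{k+1} = d_k·a_k − m_k, d_{k+1} = (105 − m_{k+1}²)/d_k, a_{k+1} = ⌊(a₀ + m_{k+1})/d_{k+1}⌋ (starting m₀ = 0, d₀ = 1), with convergents p_k = a_k·p_{k-1} + p_{k-2}, q_k = a_k·q_{k-1} + q_{k-2} (p₋₁ = 1, q₋₁ = 0):
  k = 0: a₀ = 10; p₀/q₀ = 10/1; p₀² − 105·q₀² = 100 − 105 = -5.
  k = 1: m = 10, d = 5, a = ⌊(10 + 10)/5⌋ = 4; p/q = (4·10 + 1)/(4·1 + 0) = 41/4; p² − 105·q² = 1681 − 1680 = 1.
  The first convergent with p² − 105·q² = 1 gives the fundamental solution (x₁, y₁) = (41, 4).
Step 2: Apply the recurrence (x_{n+1}, y_{n+1}) = (x₁x_n + 105y₁y_n, x₁y_n + y₁x_n) repeatedly.
  From (x_1, y_1) = (41, 4): x_2 = 41·41 + 105·4·4 = 3361; y_2 = 41·4 + 4·41 = 328.
Step 3: Verify x_2² - 105·y_2² = 11296321 - 11296320 = 1 (should be 1). ✓

(x_1, y_1) = (41, 4); (x_2, y_2) = (3361, 328).


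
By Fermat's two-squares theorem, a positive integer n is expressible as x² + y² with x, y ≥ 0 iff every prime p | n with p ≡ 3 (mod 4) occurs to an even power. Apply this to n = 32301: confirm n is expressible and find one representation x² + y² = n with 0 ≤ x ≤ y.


Step 1: Factor n = 32301 = 3^2 · 37 · 97.
Step 2: Check the mod-4 condition on each prime factor: 3 ≡ 3 (mod 4), exponent 2 (must be even); 37 ≡ 1 (mod 4), exponent 1; 97 ≡ 1 (mod 4), exponent 1.
All primes ≡ 3 (mod 4) appear to even exponent (or don't appear), so by the two-squares theorem n IS expressible as a sum of two squares.
Step 3: Build a representation. Group n = k² · m with k = 3 and m = 37 · 97 = 3589 (a product of primes ≡ 1 (mod 4)); a representation of m scales to one of n via (k·x)² + (k·y)² = k²(x² + y²). Each prime p ≡ 1 (mod 4) is itself a sum of two squares; find a² by testing p − a² for a perfect square:
  37: 37 − 1² = 36 = 6² ⇒ 37 = 1² + 6².
  97: 97 − 1² = 96, 97 − 2² = 93, 97 − 3² = 88, 97 − 4² = 81 = 9² ⇒ 97 = 4² + 9².
  Combine using the Brahmagupta–Fibonacci identity (a² + b²)(c² + d²) = (ac − bd)² + (ad + bc)² = (ac + bd)² + (ad − bc)²:
  37 · 97 = 3589: from (1² + 6²)(4² + 9²), take (1·4 − 6·9, 1·9 + 6·4) = (4 − 54, 9 + 24) = (-50, 33); dropping signs (only squares matter) gives (50, 33); check 50² + 33² = 2500 + 1089 = 3589 ✓.
  Scale by k = 3: (3·50, 3·33) = (150, 99).
Step 4: Order so x ≤ y and verify: 99² + 150² = 9801 + 22500 = 32301 = n. ✓

n = 32301 = 99² + 150² (one valid representation with x ≤ y).


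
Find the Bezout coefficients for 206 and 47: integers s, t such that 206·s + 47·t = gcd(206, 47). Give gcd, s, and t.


Euclidean algorithm on (206, 47) — divide until remainder is 0:
  206 = 4 · 47 + 18
  47 = 2 · 18 + 11
  18 = 1 · 11 + 7
  11 = 1 · 7 + 4
  7 = 1 · 4 + 3
  4 = 1 · 3 + 1
  3 = 3 · 1 + 0
gcd(206, 47) = 1.
Track Bezout coefficients alongside the remainders: start with r₀ = 206 = a·1 + b·0 (s = 1, t = 0) and r₁ = 47 = a·0 + b·1 (s = 0, t = 1); each new remainder r_{k+1} = r_{k-1} − q_k·r_k inherits s_{k+1} = s_{k-1} − q_k·s_k, t_{k+1} = t_{k-1} − q_k·t_k, so r_k = a·s_k + b·t_k at every step:
  q = 4: r = 18, s = 1 − 4·0 = 1, t = 0 − 4·1 = -4  (check: 206·1 + 47·(-4) = 18)
  q = 2: r = 11, s = 0 − 2·1 = -2, t = 1 − 2·(-4) = 9  (check: 206·(-2) + 47·9 = 11)
  q = 1: r = 7, s = 1 − 1·(-2) = 3, t = -4 − 1·9 = -13  (check: 206·3 + 47·(-13) = 7)
  q = 1: r = 4, s = -2 − 1·3 = -5, t = 9 − 1·(-13) = 22  (check: 206·(-5) + 47·22 = 4)
  q = 1: r = 3, s = 3 − 1·(-5) = 8, t = -13 − 1·22 = -35  (check: 206·8 + 47·(-35) = 3)
  q = 1: r = 1, s = -5 − 1·8 = -13, t = 22 − 1·(-35) = 57  (check: 206·(-13) + 47·57 = 1)
The row with r = 1 (the gcd) gives the Bezout coefficients s = -13, t = 57.
Result: 206 · (-13) + 47 · (57) = 1.

gcd(206, 47) = 1; s = -13, t = 57 (check: 206·(-13) + 47·57 = 1).
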